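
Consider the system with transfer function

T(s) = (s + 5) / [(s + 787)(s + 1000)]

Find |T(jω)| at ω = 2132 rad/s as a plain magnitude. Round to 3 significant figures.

At s = jω = j2132:
zero (s+5): 5 + j2132 → |·| = √(5²+2132²) = √4545449 ≈ 2132, ∠ = arctan(2132/5) ≈ 89.87°
pole (s+787): 787 + j2132 → |·| = √(787²+2132²) = √5164793 ≈ 2272.6, ∠ = arctan(2132/787) ≈ 69.74°
pole (s+1000): 1000 + j2132 → |·| = √(1000²+2132²) = √5545424 ≈ 2354.9, ∠ = arctan(2132/1000) ≈ 64.87°
|T| = 1 · 2132 / 5.3517e+06 ≈ 0.00039838

0.000398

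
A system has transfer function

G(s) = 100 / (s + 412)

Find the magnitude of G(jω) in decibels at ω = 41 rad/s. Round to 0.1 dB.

Substitute s = j41:
Numerator: 100 = 100 + j0
Denominator: (j41) + 412 = 412 + j41
|N| = √(100² + 0²) ≈ 100, ∠N ≈ 0.00°
|D| = √(412² + 41²) ≈ 414.04, ∠D ≈ 5.68°
|G| = 100 / 414.04 ≈ 0.24152
Gain = 20 log₁₀(0.24152) ≈ -12.34 dB

-12.3 dB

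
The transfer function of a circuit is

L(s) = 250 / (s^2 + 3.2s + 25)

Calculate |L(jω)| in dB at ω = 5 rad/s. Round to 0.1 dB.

23.9 dB

At s = jω = j5:
quadratic: (j5)² + 3.2·j5 + 25 = 0 + j16 → |·| ≈ 16, ∠ ≈ 90.00°
|L| = 250 / 16 ≈ 15.625
Gain = 20 log₁₀(15.625) ≈ 23.88 dB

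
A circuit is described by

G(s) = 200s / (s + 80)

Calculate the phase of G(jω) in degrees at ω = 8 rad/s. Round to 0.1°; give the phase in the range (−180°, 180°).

84.3°

At s = jω = j8:
zero at origin: s = j8 → |·| = 8, ∠ = 90.00°
pole (s+80): 80 + j8 → |·| = √(80²+8²) = √6464 ≈ 80.399, ∠ = arctan(8/80) ≈ 5.71°
∠G = 90.00° − 5.71° = 84.29°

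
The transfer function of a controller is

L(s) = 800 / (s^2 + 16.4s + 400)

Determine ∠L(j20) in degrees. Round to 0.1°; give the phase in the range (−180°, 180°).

-90.0°

At s = jω = j20:
quadratic: (j20)² + 16.4·j20 + 400 = 0 + j328 → |·| ≈ 328, ∠ ≈ 90.00°
∠L = 0.00° − 90.00° = -90.00°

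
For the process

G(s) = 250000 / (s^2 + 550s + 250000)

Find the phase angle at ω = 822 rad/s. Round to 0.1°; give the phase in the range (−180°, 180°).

-133.3°

At s = jω = j822:
quadratic: (j822)² + 550·j822 + 250000 = -425684 + j452100 → |·| ≈ 6.2097e+05, ∠ ≈ 133.28°
∠G = 0.00° − 133.28° = -133.28°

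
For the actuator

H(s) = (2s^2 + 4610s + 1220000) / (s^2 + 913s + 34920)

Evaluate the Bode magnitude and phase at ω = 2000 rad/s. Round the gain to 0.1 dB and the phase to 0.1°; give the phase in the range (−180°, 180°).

Substitute s = j2000:
Numerator: 2(j2000)^2 + 4610(j2000) + 1220000 = -6780000 + j9220000
Denominator: (j2000)^2 + 913(j2000) + 34920 = -3965080 + j1826000
|N| = √(6780000² + 9220000²) ≈ 1.1445e+07, ∠N ≈ 126.33°
|D| = √(3965080² + 1826000²) ≈ 4.3653e+06, ∠D ≈ 155.27°
|H| = 1.1445e+07 / 4.3653e+06 ≈ 2.6218
Gain = 20 log₁₀(2.6218) ≈ 8.37 dB
∠H = 126.33° − 155.27° = -28.94°

8.4 dB, -28.9°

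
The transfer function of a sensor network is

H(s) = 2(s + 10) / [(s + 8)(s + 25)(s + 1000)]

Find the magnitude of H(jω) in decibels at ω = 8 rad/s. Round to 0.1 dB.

-81.3 dB

At s = jω = j8:
zero (s+10): 10 + j8 → |·| = √(10²+8²) = √164 ≈ 12.806, ∠ = arctan(8/10) ≈ 38.66°
pole (s+8): 8 + j8 → |·| = √(8²+8²) = √128 ≈ 11.314, ∠ = arctan(8/8) ≈ 45.00°
pole (s+25): 25 + j8 → |·| = √(25²+8²) = √689 ≈ 26.249, ∠ = arctan(8/25) ≈ 17.74°
pole (s+1000): 1000 + j8 → |·| = √(1000²+8²) = √1000064 ≈ 1000, ∠ = arctan(8/1000) ≈ 0.46°
|H| = 2 · 12.806 / 2.9698e+05 ≈ 8.6241e-05
Gain = 20 log₁₀(8.6241e-05) ≈ -81.29 dB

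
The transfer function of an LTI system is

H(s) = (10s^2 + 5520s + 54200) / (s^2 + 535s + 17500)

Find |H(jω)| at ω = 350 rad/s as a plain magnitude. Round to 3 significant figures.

Substitute s = j350:
Numerator: 10(j350)^2 + 5520(j350) + 54200 = -1170800 + j1932000
Denominator: (j350)^2 + 535(j350) + 17500 = -105000 + j187250
|N| = √(1170800² + 1932000²) ≈ 2.2591e+06, ∠N ≈ 121.22°
|D| = √(105000² + 187250²) ≈ 2.1468e+05, ∠D ≈ 119.28°
|H| = 2.2591e+06 / 2.1468e+05 ≈ 10.523

10.5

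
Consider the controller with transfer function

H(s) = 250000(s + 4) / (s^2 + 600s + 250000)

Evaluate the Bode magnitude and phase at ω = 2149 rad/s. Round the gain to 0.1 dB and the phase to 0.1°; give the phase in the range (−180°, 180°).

At s = jω = j2149:
zero (s+4): 4 + j2149 → |·| = √(4²+2149²) = √4618217 ≈ 2149, ∠ = arctan(2149/4) ≈ 89.89°
quadratic: (j2149)² + 600·j2149 + 250000 = -4368201 + j1289400 → |·| ≈ 4.5545e+06, ∠ ≈ 163.55°
|H| = 250000 · 2149 / 4.5545e+06 ≈ 117.96
Gain = 20 log₁₀(117.96) ≈ 41.43 dB
∠H = 89.89° − 163.55° = -73.66°

41.4 dB, -73.7°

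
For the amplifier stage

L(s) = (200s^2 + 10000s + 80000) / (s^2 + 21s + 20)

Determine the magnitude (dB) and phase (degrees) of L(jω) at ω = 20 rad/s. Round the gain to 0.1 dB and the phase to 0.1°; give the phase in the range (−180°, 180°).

Substitute s = j20:
Numerator: 200(j20)^2 + 10000(j20) + 80000 = 0 + j200000
Denominator: (j20)^2 + 21(j20) + 20 = -380 + j420
|N| = √(0² + 200000²) ≈ 2e+05, ∠N ≈ 90.00°
|D| = √(380² + 420²) ≈ 566.39, ∠D ≈ 132.14°
|L| = 2e+05 / 566.39 ≈ 353.11
Gain = 20 log₁₀(353.11) ≈ 50.96 dB
∠L = 90.00° − 132.14° = -42.14°

51.0 dB, -42.1°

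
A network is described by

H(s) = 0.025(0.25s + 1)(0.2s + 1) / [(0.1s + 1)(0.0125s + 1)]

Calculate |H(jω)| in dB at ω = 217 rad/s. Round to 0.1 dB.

At ω = 217 rad/s:
zero (1 + j217·0.25) = 1 + j54.25 → |·| ≈ 54.259, ∠ ≈ 88.94°
zero (1 + j217·0.2) = 1 + j43.4 → |·| ≈ 43.412, ∠ ≈ 88.68°
pole (1 + j217·0.1) = 1 + j21.7 → |·| ≈ 21.723, ∠ ≈ 87.36°
pole (1 + j217·0.0125) = 1 + j2.7125 → |·| ≈ 2.891, ∠ ≈ 69.76°
|H| = 0.025 · 54.259 · 43.412 / (21.723 · 2.891) ≈ 0.93768
Gain = 20 log₁₀(0.93768) ≈ -0.56 dB

-0.6 dB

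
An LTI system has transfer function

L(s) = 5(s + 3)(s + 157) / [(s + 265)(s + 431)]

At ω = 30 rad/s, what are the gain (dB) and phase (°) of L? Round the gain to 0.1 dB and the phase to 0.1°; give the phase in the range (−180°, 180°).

-13.6 dB, 84.7°

At s = jω = j30:
zero (s+3): 3 + j30 → |·| = √(3²+30²) = √909 ≈ 30.15, ∠ = arctan(30/3) ≈ 84.29°
zero (s+157): 157 + j30 → |·| = √(157²+30²) = √25549 ≈ 159.84, ∠ = arctan(30/157) ≈ 10.82°
pole (s+265): 265 + j30 → |·| = √(265²+30²) = √71125 ≈ 266.69, ∠ = arctan(30/265) ≈ 6.46°
pole (s+431): 431 + j30 → |·| = √(431²+30²) = √186661 ≈ 432.04, ∠ = arctan(30/431) ≈ 3.98°
|L| = 5 · 4819.2 / 1.1522e+05 ≈ 0.20913
Gain = 20 log₁₀(0.20913) ≈ -13.59 dB
∠L = 95.11° − 10.44° = 84.67°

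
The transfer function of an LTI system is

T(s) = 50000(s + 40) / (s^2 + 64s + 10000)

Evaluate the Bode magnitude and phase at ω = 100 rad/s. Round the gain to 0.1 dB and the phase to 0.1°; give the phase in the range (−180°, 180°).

At s = jω = j100:
zero (s+40): 40 + j100 → |·| = √(40²+100²) = √11600 ≈ 107.7, ∠ = arctan(100/40) ≈ 68.20°
quadratic: (j100)² + 64·j100 + 10000 = 0 + j6400 → |·| ≈ 6400, ∠ ≈ 90.00°
|T| = 50000 · 107.7 / 6400 ≈ 841.41
Gain = 20 log₁₀(841.41) ≈ 58.50 dB
∠T = 68.20° − 90.00° = -21.80°

58.5 dB, -21.8°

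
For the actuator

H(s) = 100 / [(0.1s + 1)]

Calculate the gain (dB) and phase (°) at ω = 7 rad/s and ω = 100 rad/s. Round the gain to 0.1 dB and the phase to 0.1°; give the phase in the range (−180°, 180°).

ω = 7: 38.3 dB, -35.0°; ω = 100: 20.0 dB, -84.3°

At ω = 7 rad/s:
pole (1 + j7·0.1) = 1 + j0.7 → |·| ≈ 1.2207, ∠ ≈ 34.99°
|H| = 100 · 1 / (1.2207) ≈ 81.92
Gain = 20 log₁₀(81.92) ≈ 38.27 dB
∠H = (0°) − (34.99°) = -34.99°

At ω = 100 rad/s:
pole (1 + j100·0.1) = 1 + j10 → |·| ≈ 10.05, ∠ ≈ 84.29°
|H| = 100 · 1 / (10.05) ≈ 9.9502
Gain = 20 log₁₀(9.9502) ≈ 19.96 dB
∠H = (0°) − (84.29°) = -84.29°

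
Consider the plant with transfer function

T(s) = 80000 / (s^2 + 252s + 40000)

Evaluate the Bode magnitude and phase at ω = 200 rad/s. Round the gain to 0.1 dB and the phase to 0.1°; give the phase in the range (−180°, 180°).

4.0 dB, -90.0°

At s = jω = j200:
quadratic: (j200)² + 252·j200 + 40000 = 0 + j50400 → |·| ≈ 50400, ∠ ≈ 90.00°
|T| = 80000 / 50400 ≈ 1.5873
Gain = 20 log₁₀(1.5873) ≈ 4.01 dB
∠T = 0.00° − 90.00° = -90.00°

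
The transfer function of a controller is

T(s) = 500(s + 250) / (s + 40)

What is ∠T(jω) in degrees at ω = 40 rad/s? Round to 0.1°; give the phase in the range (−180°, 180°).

At s = jω = j40:
zero (s+250): 250 + j40 → |·| = √(250²+40²) = √64100 ≈ 253.18, ∠ = arctan(40/250) ≈ 9.09°
pole (s+40): 40 + j40 → |·| = √(40²+40²) = √3200 ≈ 56.569, ∠ = arctan(40/40) ≈ 45.00°
∠T = 9.09° − 45.00° = -35.91°

-35.9°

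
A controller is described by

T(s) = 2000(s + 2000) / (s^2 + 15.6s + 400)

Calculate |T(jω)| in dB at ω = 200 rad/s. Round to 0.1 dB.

At s = jω = j200:
zero (s+2000): 2000 + j200 → |·| = √(2000²+200²) = √4040000 ≈ 2010, ∠ = arctan(200/2000) ≈ 5.71°
quadratic: (j200)² + 15.6·j200 + 400 = -39600 + j3120 → |·| ≈ 39723, ∠ ≈ 175.50°
|T| = 2000 · 2010 / 39723 ≈ 101.2
Gain = 20 log₁₀(101.2) ≈ 40.10 dB

40.1 dB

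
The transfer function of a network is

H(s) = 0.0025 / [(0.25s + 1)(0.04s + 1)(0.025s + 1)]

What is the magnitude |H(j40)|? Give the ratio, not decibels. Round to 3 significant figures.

9.32e-05

At ω = 40 rad/s:
pole (1 + j40·0.25) = 1 + j10 → |·| ≈ 10.05, ∠ ≈ 84.29°
pole (1 + j40·0.04) = 1 + j1.6 → |·| ≈ 1.8868, ∠ ≈ 57.99°
pole (1 + j40·0.025) = 1 + j1 → |·| ≈ 1.4142, ∠ ≈ 45.00°
|H| = 0.0025 · 1 / (10.05 · 1.8868 · 1.4142) ≈ 9.3226e-05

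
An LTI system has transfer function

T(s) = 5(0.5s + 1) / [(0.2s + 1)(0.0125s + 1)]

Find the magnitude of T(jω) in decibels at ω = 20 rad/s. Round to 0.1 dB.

At ω = 20 rad/s:
zero (1 + j20·0.5) = 1 + j10 → |·| ≈ 10.05, ∠ ≈ 84.29°
pole (1 + j20·0.2) = 1 + j4 → |·| ≈ 4.1231, ∠ ≈ 75.96°
pole (1 + j20·0.0125) = 1 + j0.25 → |·| ≈ 1.0308, ∠ ≈ 14.04°
|T| = 5 · 10.05 / (4.1231 · 1.0308) ≈ 11.823
Gain = 20 log₁₀(11.823) ≈ 21.45 dB

21.5 dB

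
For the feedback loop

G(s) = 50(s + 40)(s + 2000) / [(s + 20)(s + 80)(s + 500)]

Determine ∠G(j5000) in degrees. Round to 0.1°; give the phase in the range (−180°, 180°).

At s = jω = j5000:
zero (s+40): 40 + j5000 → |·| = √(40²+5000²) = √25001600 ≈ 5000.2, ∠ = arctan(5000/40) ≈ 89.54°
zero (s+2000): 2000 + j5000 → |·| = √(2000²+5000²) = √29000000 ≈ 5385.2, ∠ = arctan(5000/2000) ≈ 68.20°
pole (s+20): 20 + j5000 → |·| = √(20²+5000²) = √25000400 ≈ 5000, ∠ = arctan(5000/20) ≈ 89.77°
pole (s+80): 80 + j5000 → |·| = √(80²+5000²) = √25006400 ≈ 5000.6, ∠ = arctan(5000/80) ≈ 89.08°
pole (s+500): 500 + j5000 → |·| = √(500²+5000²) = √25250000 ≈ 5024.9, ∠ = arctan(5000/500) ≈ 84.29°
∠G = 157.74° − 263.14° = -105.40°

-105.4°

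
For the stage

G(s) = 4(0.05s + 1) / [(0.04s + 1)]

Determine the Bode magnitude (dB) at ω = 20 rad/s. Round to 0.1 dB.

At ω = 20 rad/s:
zero (1 + j20·0.05) = 1 + j1 → |·| ≈ 1.4142, ∠ ≈ 45.00°
pole (1 + j20·0.04) = 1 + j0.8 → |·| ≈ 1.2806, ∠ ≈ 38.66°
|G| = 4 · 1.4142 / (1.2806) ≈ 4.4173
Gain = 20 log₁₀(4.4173) ≈ 12.90 dB

12.9 dB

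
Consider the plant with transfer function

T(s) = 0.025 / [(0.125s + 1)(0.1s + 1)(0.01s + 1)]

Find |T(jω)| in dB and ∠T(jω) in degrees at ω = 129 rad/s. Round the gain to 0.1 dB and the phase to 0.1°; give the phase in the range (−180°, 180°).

At ω = 129 rad/s:
pole (1 + j129·0.125) = 1 + j16.125 → |·| ≈ 16.156, ∠ ≈ 86.45°
pole (1 + j129·0.1) = 1 + j12.9 → |·| ≈ 12.939, ∠ ≈ 85.57°
pole (1 + j129·0.01) = 1 + j1.29 → |·| ≈ 1.6322, ∠ ≈ 52.22°
|T| = 0.025 · 1 / (16.156 · 12.939 · 1.6322) ≈ 7.3271e-05
Gain = 20 log₁₀(7.3271e-05) ≈ -82.70 dB
∠T = (0°) − (86.45° + 85.57° + 52.22°) = -224.24° ≡ 135.76° (principal value)

-82.7 dB, 135.8°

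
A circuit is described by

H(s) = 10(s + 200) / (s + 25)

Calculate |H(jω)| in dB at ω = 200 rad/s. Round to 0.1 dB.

22.9 dB

At s = jω = j200:
zero (s+200): 200 + j200 → |·| = √(200²+200²) = √80000 ≈ 282.84, ∠ = arctan(200/200) ≈ 45.00°
pole (s+25): 25 + j200 → |·| = √(25²+200²) = √40625 ≈ 201.56, ∠ = arctan(200/25) ≈ 82.87°
|H| = 10 · 282.84 / 201.56 ≈ 14.033
Gain = 20 log₁₀(14.033) ≈ 22.94 dB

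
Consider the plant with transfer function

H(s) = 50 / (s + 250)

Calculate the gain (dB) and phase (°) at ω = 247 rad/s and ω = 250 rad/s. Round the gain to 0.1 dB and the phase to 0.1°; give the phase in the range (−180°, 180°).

ω = 247: -16.9 dB, -44.7°; ω = 250: -17.0 dB, -45.0°

At s = jω = j247:
pole (s+250): 250 + j247 → |·| = √(250²+247²) = √123509 ≈ 351.44, ∠ = arctan(247/250) ≈ 44.65°
|H| = 50 / 351.44 ≈ 0.14227
Gain = 20 log₁₀(0.14227) ≈ -16.94 dB
∠H = 0.00° − 44.65° = -44.65°

At s = jω = j250:
pole (s+250): 250 + j250 → |·| = √(250²+250²) = √125000 ≈ 353.55, ∠ = arctan(250/250) ≈ 45.00°
|H| = 50 / 353.55 ≈ 0.14142
Gain = 20 log₁₀(0.14142) ≈ -16.99 dB
∠H = 0.00° − 45.00° = -45.00°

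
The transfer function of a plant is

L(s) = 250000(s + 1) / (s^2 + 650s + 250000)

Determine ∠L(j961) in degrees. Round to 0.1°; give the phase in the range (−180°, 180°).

-47.2°

At s = jω = j961:
zero (s+1): 1 + j961 → |·| = √(1²+961²) = √923522 ≈ 961, ∠ = arctan(961/1) ≈ 89.94°
quadratic: (j961)² + 650·j961 + 250000 = -673521 + j624650 → |·| ≈ 9.186e+05, ∠ ≈ 137.16°
∠L = 89.94° − 137.16° = -47.22°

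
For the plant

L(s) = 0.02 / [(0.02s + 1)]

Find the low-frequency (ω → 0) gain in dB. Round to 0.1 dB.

L(0) = 0.02 · 1 / 1 = 0.02
20 log₁₀(0.02) ≈ -33.98 dB

-34.0 dB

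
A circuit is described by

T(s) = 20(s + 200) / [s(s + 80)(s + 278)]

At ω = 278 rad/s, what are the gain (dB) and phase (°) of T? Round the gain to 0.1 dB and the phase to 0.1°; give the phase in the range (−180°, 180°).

-73.3 dB, -154.7°

At s = jω = j278:
zero (s+200): 200 + j278 → |·| = √(200²+278²) = √117284 ≈ 342.47, ∠ = arctan(278/200) ≈ 54.27°
pole (s+80): 80 + j278 → |·| = √(80²+278²) = √83684 ≈ 289.28, ∠ = arctan(278/80) ≈ 73.95°
pole (s+278): 278 + j278 → |·| = √(278²+278²) = √154568 ≈ 393.15, ∠ = arctan(278/278) ≈ 45.00°
pole at origin: |s| = 278, ∠ = 90.00° (in denominator)
|T| = 20 · 342.47 / 3.1617e+07 ≈ 0.00021664
Gain = 20 log₁₀(0.00021664) ≈ -73.29 dB
∠T = 54.27° − 208.95° = -154.68°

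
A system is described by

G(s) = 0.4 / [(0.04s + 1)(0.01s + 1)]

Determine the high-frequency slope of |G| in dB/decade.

-40 dB/decade

Each pole contributes −20 dB/decade at high frequency; each zero contributes +20 dB/decade.
Net: 0 zero(s) − 2 pole(s) → -40 dB/decade.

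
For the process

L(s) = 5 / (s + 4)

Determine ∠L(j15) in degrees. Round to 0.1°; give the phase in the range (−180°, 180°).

-75.1°

At s = jω = j15:
pole (s+4): 4 + j15 → |·| = √(4²+15²) = √241 ≈ 15.524, ∠ = arctan(15/4) ≈ 75.07°
∠L = 0.00° − 75.07° = -75.07°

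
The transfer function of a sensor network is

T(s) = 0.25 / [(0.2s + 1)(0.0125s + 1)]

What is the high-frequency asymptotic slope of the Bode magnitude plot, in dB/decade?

Each pole contributes −20 dB/decade at high frequency; each zero contributes +20 dB/decade.
Net: 0 zero(s) − 2 pole(s) → -40 dB/decade.

-40 dB/decade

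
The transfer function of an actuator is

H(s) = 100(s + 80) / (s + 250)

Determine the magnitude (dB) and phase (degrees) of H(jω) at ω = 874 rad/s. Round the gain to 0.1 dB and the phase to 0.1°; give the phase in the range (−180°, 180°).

At s = jω = j874:
zero (s+80): 80 + j874 → |·| = √(80²+874²) = √770276 ≈ 877.65, ∠ = arctan(874/80) ≈ 84.77°
pole (s+250): 250 + j874 → |·| = √(250²+874²) = √826376 ≈ 909.05, ∠ = arctan(874/250) ≈ 74.04°
|H| = 100 · 877.65 / 909.05 ≈ 96.546
Gain = 20 log₁₀(96.546) ≈ 39.69 dB
∠H = 84.77° − 74.04° = 10.73°

39.7 dB, 10.7°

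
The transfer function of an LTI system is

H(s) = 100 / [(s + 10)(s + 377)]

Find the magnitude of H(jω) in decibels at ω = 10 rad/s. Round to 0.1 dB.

At s = jω = j10:
pole (s+10): 10 + j10 → |·| = √(10²+10²) = √200 ≈ 14.142, ∠ = arctan(10/10) ≈ 45.00°
pole (s+377): 377 + j10 → |·| = √(377²+10²) = √142229 ≈ 377.13, ∠ = arctan(10/377) ≈ 1.52°
|H| = 100 / 5333.4 ≈ 0.01875
Gain = 20 log₁₀(0.01875) ≈ -34.54 dB

-34.5 dB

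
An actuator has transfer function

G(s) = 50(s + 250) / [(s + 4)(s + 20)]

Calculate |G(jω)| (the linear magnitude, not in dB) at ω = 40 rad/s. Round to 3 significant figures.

7.04

At s = jω = j40:
zero (s+250): 250 + j40 → |·| = √(250²+40²) = √64100 ≈ 253.18, ∠ = arctan(40/250) ≈ 9.09°
pole (s+4): 4 + j40 → |·| = √(4²+40²) = √1616 ≈ 40.2, ∠ = arctan(40/4) ≈ 84.29°
pole (s+20): 20 + j40 → |·| = √(20²+40²) = √2000 ≈ 44.721, ∠ = arctan(40/20) ≈ 63.43°
|G| = 50 · 253.18 / 1797.8 ≈ 7.0414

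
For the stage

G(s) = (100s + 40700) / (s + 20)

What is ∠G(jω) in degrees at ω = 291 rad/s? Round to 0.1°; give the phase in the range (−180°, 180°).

-50.5°

Substitute s = j291:
Numerator: 100(j291) + 40700 = 40700 + j29100
Denominator: (j291) + 20 = 20 + j291
|N| = √(40700² + 29100²) ≈ 50033, ∠N ≈ 35.56°
|D| = √(20² + 291²) ≈ 291.69, ∠D ≈ 86.07°
∠G = 35.56° − 86.07° = -50.51°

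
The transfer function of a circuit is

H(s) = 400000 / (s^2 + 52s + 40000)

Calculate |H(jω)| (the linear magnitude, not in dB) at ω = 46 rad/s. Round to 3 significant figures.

At s = jω = j46:
quadratic: (j46)² + 52·j46 + 40000 = 37884 + j2392 → |·| ≈ 37959, ∠ ≈ 3.61°
|H| = 400000 / 37959 ≈ 10.538

10.5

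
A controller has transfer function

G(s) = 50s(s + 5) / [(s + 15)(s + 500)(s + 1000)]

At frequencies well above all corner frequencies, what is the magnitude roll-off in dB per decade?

-20 dB/decade

Each pole contributes −20 dB/decade at high frequency; each zero contributes +20 dB/decade.
Net: 2 zero(s) − 3 pole(s) → -20 dB/decade.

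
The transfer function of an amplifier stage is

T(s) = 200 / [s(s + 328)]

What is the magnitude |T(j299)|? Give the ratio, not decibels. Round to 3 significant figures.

0.00151

At s = jω = j299:
pole (s+328): 328 + j299 → |·| = √(328²+299²) = √196985 ≈ 443.83, ∠ = arctan(299/328) ≈ 42.35°
pole at origin: |s| = 299, ∠ = 90.00° (in denominator)
|T| = 200 / 1.3271e+05 ≈ 0.001507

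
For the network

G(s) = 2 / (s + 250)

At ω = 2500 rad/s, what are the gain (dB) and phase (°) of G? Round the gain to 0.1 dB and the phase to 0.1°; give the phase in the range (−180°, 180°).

-62.0 dB, -84.3°

Substitute s = j2500:
Numerator: 2 = 2 + j0
Denominator: (j2500) + 250 = 250 + j2500
|N| = √(2² + 0²) ≈ 2, ∠N ≈ 0.00°
|D| = √(250² + 2500²) ≈ 2512.5, ∠D ≈ 84.29°
|G| = 2 / 2512.5 ≈ 0.00079602
Gain = 20 log₁₀(0.00079602) ≈ -61.98 dB
∠G = 0.00° − 84.29° = -84.29°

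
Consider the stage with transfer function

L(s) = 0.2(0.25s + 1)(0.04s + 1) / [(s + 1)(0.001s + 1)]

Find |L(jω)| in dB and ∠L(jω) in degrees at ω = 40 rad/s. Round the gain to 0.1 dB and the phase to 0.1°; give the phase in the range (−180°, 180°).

-20.5 dB, 51.4°

At ω = 40 rad/s:
zero (1 + j40·0.25) = 1 + j10 → |·| ≈ 10.05, ∠ ≈ 84.29°
zero (1 + j40·0.04) = 1 + j1.6 → |·| ≈ 1.8868, ∠ ≈ 57.99°
pole (1 + j40·1) = 1 + j40 → |·| ≈ 40.012, ∠ ≈ 88.57°
pole (1 + j40·0.001) = 1 + j0.04 → |·| ≈ 1.0008, ∠ ≈ 2.29°
|L| = 0.2 · 10.05 · 1.8868 / (40.012 · 1.0008) ≈ 0.094707
Gain = 20 log₁₀(0.094707) ≈ -20.47 dB
∠L = (84.29° + 57.99°) − (88.57° + 2.29°) = 51.42°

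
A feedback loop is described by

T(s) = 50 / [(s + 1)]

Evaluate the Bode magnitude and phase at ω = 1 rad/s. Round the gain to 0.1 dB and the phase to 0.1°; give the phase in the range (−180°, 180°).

At ω = 1 rad/s:
pole (1 + j1·1) = 1 + j1 → |·| ≈ 1.4142, ∠ ≈ 45.00°
|T| = 50 · 1 / (1.4142) ≈ 35.356
Gain = 20 log₁₀(35.356) ≈ 30.97 dB
∠T = (0°) − (45.00°) = -45.00°

31.0 dB, -45.0°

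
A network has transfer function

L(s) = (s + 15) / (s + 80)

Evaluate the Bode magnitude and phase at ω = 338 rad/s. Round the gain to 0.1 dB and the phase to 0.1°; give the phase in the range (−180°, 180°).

-0.2 dB, 10.8°

Substitute s = j338:
Numerator: (j338) + 15 = 15 + j338
Denominator: (j338) + 80 = 80 + j338
|N| = √(15² + 338²) ≈ 338.33, ∠N ≈ 87.46°
|D| = √(80² + 338²) ≈ 347.34, ∠D ≈ 76.68°
|L| = 338.33 / 347.34 ≈ 0.97406
Gain = 20 log₁₀(0.97406) ≈ -0.23 dB
∠L = 87.46° − 76.68° = 10.78°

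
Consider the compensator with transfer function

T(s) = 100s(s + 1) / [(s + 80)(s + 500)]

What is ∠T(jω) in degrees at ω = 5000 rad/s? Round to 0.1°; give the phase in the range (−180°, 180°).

6.6°

At s = jω = j5000:
zero (s+1): 1 + j5000 → |·| = √(1²+5000²) = √25000001 ≈ 5000, ∠ = arctan(5000/1) ≈ 89.99°
zero at origin: s = j5000 → |·| = 5000, ∠ = 90.00°
pole (s+80): 80 + j5000 → |·| = √(80²+5000²) = √25006400 ≈ 5000.6, ∠ = arctan(5000/80) ≈ 89.08°
pole (s+500): 500 + j5000 → |·| = √(500²+5000²) = √25250000 ≈ 5024.9, ∠ = arctan(5000/500) ≈ 84.29°
∠T = 179.99° − 173.37° = 6.62°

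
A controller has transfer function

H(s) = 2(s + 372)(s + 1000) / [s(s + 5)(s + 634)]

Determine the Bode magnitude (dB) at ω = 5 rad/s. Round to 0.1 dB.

30.4 dB

At s = jω = j5:
zero (s+372): 372 + j5 → |·| = √(372²+5²) = √138409 ≈ 372.03, ∠ = arctan(5/372) ≈ 0.77°
zero (s+1000): 1000 + j5 → |·| = √(1000²+5²) = √1000025 ≈ 1000, ∠ = arctan(5/1000) ≈ 0.29°
pole (s+5): 5 + j5 → |·| = √(5²+5²) = √50 ≈ 7.0711, ∠ = arctan(5/5) ≈ 45.00°
pole (s+634): 634 + j5 → |·| = √(634²+5²) = √401981 ≈ 634.02, ∠ = arctan(5/634) ≈ 0.45°
pole at origin: |s| = 5, ∠ = 90.00° (in denominator)
|H| = 2 · 3.7203e+05 / 22416 ≈ 33.193
Gain = 20 log₁₀(33.193) ≈ 30.42 dB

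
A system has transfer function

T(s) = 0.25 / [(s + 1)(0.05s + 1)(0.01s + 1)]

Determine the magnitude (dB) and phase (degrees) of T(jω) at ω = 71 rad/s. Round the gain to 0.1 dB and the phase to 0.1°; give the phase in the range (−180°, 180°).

-62.2 dB, 161.2°

At ω = 71 rad/s:
pole (1 + j71·1) = 1 + j71 → |·| ≈ 71.007, ∠ ≈ 89.19°
pole (1 + j71·0.05) = 1 + j3.55 → |·| ≈ 3.6882, ∠ ≈ 74.27°
pole (1 + j71·0.01) = 1 + j0.71 → |·| ≈ 1.2264, ∠ ≈ 35.37°
|T| = 0.25 · 1 / (71.007 · 3.6882 · 1.2264) ≈ 0.00077838
Gain = 20 log₁₀(0.00077838) ≈ -62.18 dB
∠T = (0°) − (89.19° + 74.27° + 35.37°) = -198.83° ≡ 161.17° (principal value)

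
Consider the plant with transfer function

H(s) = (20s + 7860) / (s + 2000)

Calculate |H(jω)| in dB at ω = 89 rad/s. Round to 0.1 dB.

Substitute s = j89:
Numerator: 20(j89) + 7860 = 7860 + j1780
Denominator: (j89) + 2000 = 2000 + j89
|N| = √(7860² + 1780²) ≈ 8059, ∠N ≈ 12.76°
|D| = √(2000² + 89²) ≈ 2002, ∠D ≈ 2.55°
|H| = 8059 / 2002 ≈ 4.0255
Gain = 20 log₁₀(4.0255) ≈ 12.10 dB

12.1 dB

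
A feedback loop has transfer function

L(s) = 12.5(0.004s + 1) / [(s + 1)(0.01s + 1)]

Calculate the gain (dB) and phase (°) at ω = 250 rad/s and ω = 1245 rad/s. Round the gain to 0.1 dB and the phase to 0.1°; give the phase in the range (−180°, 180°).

At ω = 250 rad/s:
zero (1 + j250·0.004) = 1 + j1 → |·| ≈ 1.4142, ∠ ≈ 45.00°
pole (1 + j250·1) = 1 + j250 → |·| ≈ 250, ∠ ≈ 89.77°
pole (1 + j250·0.01) = 1 + j2.5 → |·| ≈ 2.6926, ∠ ≈ 68.20°
|L| = 12.5 · 1.4142 / (250 · 2.6926) ≈ 0.026261
Gain = 20 log₁₀(0.026261) ≈ -31.61 dB
∠L = (45.00°) − (89.77° + 68.20°) = -112.97°

At ω = 1245 rad/s:
zero (1 + j1245·0.004) = 1 + j4.98 → |·| ≈ 5.0794, ∠ ≈ 78.65°
pole (1 + j1245·1) = 1 + j1245 → |·| ≈ 1245, ∠ ≈ 89.95°
pole (1 + j1245·0.01) = 1 + j12.45 → |·| ≈ 12.49, ∠ ≈ 85.41°
|L| = 12.5 · 5.0794 / (1245 · 12.49) ≈ 0.0040831
Gain = 20 log₁₀(0.0040831) ≈ -47.78 dB
∠L = (78.65°) − (89.95° + 85.41°) = -96.71°

ω = 250: -31.6 dB, -113.0°; ω = 1245: -47.8 dB, -96.7°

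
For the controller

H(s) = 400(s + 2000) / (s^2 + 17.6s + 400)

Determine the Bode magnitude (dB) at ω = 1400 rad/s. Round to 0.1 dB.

-6.1 dB

At s = jω = j1400:
zero (s+2000): 2000 + j1400 → |·| = √(2000²+1400²) = √5960000 ≈ 2441.3, ∠ = arctan(1400/2000) ≈ 34.99°
quadratic: (j1400)² + 17.6·j1400 + 400 = -1959600 + j24640 → |·| ≈ 1.9598e+06, ∠ ≈ 179.28°
|H| = 400 · 2441.3 / 1.9598e+06 ≈ 0.49828
Gain = 20 log₁₀(0.49828) ≈ -6.05 dB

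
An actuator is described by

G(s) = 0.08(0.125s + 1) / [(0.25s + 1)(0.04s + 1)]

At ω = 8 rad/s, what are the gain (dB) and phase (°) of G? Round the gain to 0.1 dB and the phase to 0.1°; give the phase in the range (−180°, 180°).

-26.3 dB, -36.2°

At ω = 8 rad/s:
zero (1 + j8·0.125) = 1 + j1 → |·| ≈ 1.4142, ∠ ≈ 45.00°
pole (1 + j8·0.25) = 1 + j2 → |·| ≈ 2.2361, ∠ ≈ 63.43°
pole (1 + j8·0.04) = 1 + j0.32 → |·| ≈ 1.05, ∠ ≈ 17.74°
|G| = 0.08 · 1.4142 / (2.2361 · 1.05) ≈ 0.048186
Gain = 20 log₁₀(0.048186) ≈ -26.34 dB
∠G = (45.00°) − (63.43° + 17.74°) = -36.17°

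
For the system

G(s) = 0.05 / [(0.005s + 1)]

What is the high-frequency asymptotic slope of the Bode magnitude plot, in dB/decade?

Each pole contributes −20 dB/decade at high frequency; each zero contributes +20 dB/decade.
Net: 0 zero(s) − 1 pole(s) → -20 dB/decade.

-20 dB/decade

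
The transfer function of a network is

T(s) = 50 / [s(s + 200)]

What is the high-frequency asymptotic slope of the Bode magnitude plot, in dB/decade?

Each pole contributes −20 dB/decade at high frequency; each zero contributes +20 dB/decade.
Net: 0 zero(s) − 2 pole(s) → -40 dB/decade.

-40 dB/decade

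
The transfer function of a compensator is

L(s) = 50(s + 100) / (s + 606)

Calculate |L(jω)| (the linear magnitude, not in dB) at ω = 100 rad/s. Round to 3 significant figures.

11.5

At s = jω = j100:
zero (s+100): 100 + j100 → |·| = √(100²+100²) = √20000 ≈ 141.42, ∠ = arctan(100/100) ≈ 45.00°
pole (s+606): 606 + j100 → |·| = √(606²+100²) = √377236 ≈ 614.2, ∠ = arctan(100/606) ≈ 9.37°
|L| = 50 · 141.42 / 614.2 ≈ 11.513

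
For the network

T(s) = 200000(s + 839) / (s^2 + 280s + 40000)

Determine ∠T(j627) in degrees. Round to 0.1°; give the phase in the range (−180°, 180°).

-116.8°

At s = jω = j627:
zero (s+839): 839 + j627 → |·| = √(839²+627²) = √1097050 ≈ 1047.4, ∠ = arctan(627/839) ≈ 36.77°
quadratic: (j627)² + 280·j627 + 40000 = -353129 + j175560 → |·| ≈ 3.9436e+05, ∠ ≈ 153.57°
∠T = 36.77° − 153.57° = -116.80°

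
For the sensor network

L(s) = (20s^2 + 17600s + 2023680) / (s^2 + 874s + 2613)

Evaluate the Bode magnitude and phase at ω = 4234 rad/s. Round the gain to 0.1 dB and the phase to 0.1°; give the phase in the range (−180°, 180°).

Substitute s = j4234:
Numerator: 20(j4234)^2 + 17600(j4234) + 2023680 = -356511440 + j74518400
Denominator: (j4234)^2 + 874(j4234) + 2613 = -17924143 + j3700516
|N| = √(356511440² + 74518400²) ≈ 3.6422e+08, ∠N ≈ 168.19°
|D| = √(17924143² + 3700516²) ≈ 1.8302e+07, ∠D ≈ 168.33°
|L| = 3.6422e+08 / 1.8302e+07 ≈ 19.901
Gain = 20 log₁₀(19.901) ≈ 25.98 dB
∠L = 168.19° − 168.33° = -0.14°

26.0 dB, -0.1°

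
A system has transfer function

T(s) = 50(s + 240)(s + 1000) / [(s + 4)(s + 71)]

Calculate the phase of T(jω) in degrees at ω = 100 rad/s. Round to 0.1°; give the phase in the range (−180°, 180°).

-114.0°

At s = jω = j100:
zero (s+240): 240 + j100 → |·| = √(240²+100²) = √67600 ≈ 260, ∠ = arctan(100/240) ≈ 22.62°
zero (s+1000): 1000 + j100 → |·| = √(1000²+100²) = √1010000 ≈ 1005, ∠ = arctan(100/1000) ≈ 5.71°
pole (s+4): 4 + j100 → |·| = √(4²+100²) = √10016 ≈ 100.08, ∠ = arctan(100/4) ≈ 87.71°
pole (s+71): 71 + j100 → |·| = √(71²+100²) = √15041 ≈ 122.64, ∠ = arctan(100/71) ≈ 54.63°
∠T = 28.33° − 142.34° = -114.01°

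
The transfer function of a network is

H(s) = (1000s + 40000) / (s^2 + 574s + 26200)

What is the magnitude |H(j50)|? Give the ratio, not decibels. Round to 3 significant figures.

Substitute s = j50:
Numerator: 1000(j50) + 40000 = 40000 + j50000
Denominator: (j50)^2 + 574(j50) + 26200 = 23700 + j28700
|N| = √(40000² + 50000²) ≈ 64031, ∠N ≈ 51.34°
|D| = √(23700² + 28700²) ≈ 37221, ∠D ≈ 50.45°
|H| = 64031 / 37221 ≈ 1.7203

1.72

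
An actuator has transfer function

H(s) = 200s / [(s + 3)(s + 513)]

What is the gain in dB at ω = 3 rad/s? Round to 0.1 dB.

-11.2 dB

At s = jω = j3:
zero at origin: s = j3 → |·| = 3, ∠ = 90.00°
pole (s+3): 3 + j3 → |·| = √(3²+3²) = √18 ≈ 4.2426, ∠ = arctan(3/3) ≈ 45.00°
pole (s+513): 513 + j3 → |·| = √(513²+3²) = √263178 ≈ 513.01, ∠ = arctan(3/513) ≈ 0.34°
|H| = 200 · 3 / 2176.5 ≈ 0.27567
Gain = 20 log₁₀(0.27567) ≈ -11.19 dB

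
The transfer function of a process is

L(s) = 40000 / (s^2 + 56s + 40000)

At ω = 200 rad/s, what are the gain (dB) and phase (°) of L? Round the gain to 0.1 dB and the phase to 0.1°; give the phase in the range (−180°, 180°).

At s = jω = j200:
quadratic: (j200)² + 56·j200 + 40000 = 0 + j11200 → |·| ≈ 11200, ∠ ≈ 90.00°
|L| = 40000 / 11200 ≈ 3.5714
Gain = 20 log₁₀(3.5714) ≈ 11.06 dB
∠L = 0.00° − 90.00° = -90.00°

11.1 dB, -90.0°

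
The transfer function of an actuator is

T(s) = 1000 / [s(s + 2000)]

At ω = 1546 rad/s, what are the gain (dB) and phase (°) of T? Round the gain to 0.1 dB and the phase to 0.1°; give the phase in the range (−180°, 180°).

-71.8 dB, -127.7°

At s = jω = j1546:
pole (s+2000): 2000 + j1546 → |·| = √(2000²+1546²) = √6390116 ≈ 2527.9, ∠ = arctan(1546/2000) ≈ 37.70°
pole at origin: |s| = 1546, ∠ = 90.00° (in denominator)
|T| = 1000 / 3.9081e+06 ≈ 0.00025588
Gain = 20 log₁₀(0.00025588) ≈ -71.84 dB
∠T = 0.00° − 127.70° = -127.70°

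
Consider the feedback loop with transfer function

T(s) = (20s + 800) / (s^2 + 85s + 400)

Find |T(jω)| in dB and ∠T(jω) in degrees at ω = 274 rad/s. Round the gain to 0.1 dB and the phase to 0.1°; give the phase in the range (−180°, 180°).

Substitute s = j274:
Numerator: 20(j274) + 800 = 800 + j5480
Denominator: (j274)^2 + 85(j274) + 400 = -74676 + j23290
|N| = √(800² + 5480²) ≈ 5538.1, ∠N ≈ 81.69°
|D| = √(74676² + 23290²) ≈ 78224, ∠D ≈ 162.68°
|T| = 5538.1 / 78224 ≈ 0.070798
Gain = 20 log₁₀(0.070798) ≈ -23.00 dB
∠T = 81.69° − 162.68° = -80.99°

-23.0 dB, -81.0°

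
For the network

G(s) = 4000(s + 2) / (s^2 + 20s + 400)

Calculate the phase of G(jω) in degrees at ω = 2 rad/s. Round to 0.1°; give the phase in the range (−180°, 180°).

At s = jω = j2:
zero (s+2): 2 + j2 → |·| = √(2²+2²) = √8 ≈ 2.8284, ∠ = arctan(2/2) ≈ 45.00°
quadratic: (j2)² + 20·j2 + 400 = 396 + j40 → |·| ≈ 398.02, ∠ ≈ 5.77°
∠G = 45.00° − 5.77° = 39.23°

39.2°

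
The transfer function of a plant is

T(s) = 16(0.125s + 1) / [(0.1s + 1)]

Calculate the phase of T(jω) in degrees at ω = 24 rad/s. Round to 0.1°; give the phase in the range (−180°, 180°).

At ω = 24 rad/s:
zero (1 + j24·0.125) = 1 + j3 → |·| ≈ 3.1623, ∠ ≈ 71.57°
pole (1 + j24·0.1) = 1 + j2.4 → |·| ≈ 2.6, ∠ ≈ 67.38°
∠T = (71.57°) − (67.38°) = 4.19°

4.2°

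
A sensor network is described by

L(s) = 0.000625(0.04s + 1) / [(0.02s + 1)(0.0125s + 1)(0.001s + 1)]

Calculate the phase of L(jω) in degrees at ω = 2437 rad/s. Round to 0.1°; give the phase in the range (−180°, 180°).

At ω = 2437 rad/s:
zero (1 + j2437·0.04) = 1 + j97.48 → |·| ≈ 97.485, ∠ ≈ 89.41°
pole (1 + j2437·0.02) = 1 + j48.74 → |·| ≈ 48.75, ∠ ≈ 88.82°
pole (1 + j2437·0.0125) = 1 + j30.4625 → |·| ≈ 30.479, ∠ ≈ 88.12°
pole (1 + j2437·0.001) = 1 + j2.437 → |·| ≈ 2.6342, ∠ ≈ 67.69°
∠L = (89.41°) − (88.82° + 88.12° + 67.69°) = -155.22°

-155.2°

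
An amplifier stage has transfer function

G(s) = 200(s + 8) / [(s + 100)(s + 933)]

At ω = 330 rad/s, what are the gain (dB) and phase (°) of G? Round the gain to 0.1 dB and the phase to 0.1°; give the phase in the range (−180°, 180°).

-14.3 dB, -4.0°

At s = jω = j330:
zero (s+8): 8 + j330 → |·| = √(8²+330²) = √108964 ≈ 330.1, ∠ = arctan(330/8) ≈ 88.61°
pole (s+100): 100 + j330 → |·| = √(100²+330²) = √118900 ≈ 344.82, ∠ = arctan(330/100) ≈ 73.14°
pole (s+933): 933 + j330 → |·| = √(933²+330²) = √979389 ≈ 989.64, ∠ = arctan(330/933) ≈ 19.48°
|G| = 200 · 330.1 / 3.4125e+05 ≈ 0.19347
Gain = 20 log₁₀(0.19347) ≈ -14.27 dB
∠G = 88.61° − 92.62° = -4.01°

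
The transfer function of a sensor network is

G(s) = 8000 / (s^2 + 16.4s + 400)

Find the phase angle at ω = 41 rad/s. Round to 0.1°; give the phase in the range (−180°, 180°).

-152.3°

At s = jω = j41:
quadratic: (j41)² + 16.4·j41 + 400 = -1281 + j672.4 → |·| ≈ 1446.7, ∠ ≈ 152.30°
∠G = 0.00° − 152.30° = -152.30°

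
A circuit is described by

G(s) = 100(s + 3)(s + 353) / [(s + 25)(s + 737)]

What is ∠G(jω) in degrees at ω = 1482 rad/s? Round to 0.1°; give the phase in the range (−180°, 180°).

13.9°

At s = jω = j1482:
zero (s+3): 3 + j1482 → |·| = √(3²+1482²) = √2196333 ≈ 1482, ∠ = arctan(1482/3) ≈ 89.88°
zero (s+353): 353 + j1482 → |·| = √(353²+1482²) = √2320933 ≈ 1523.5, ∠ = arctan(1482/353) ≈ 76.60°
pole (s+25): 25 + j1482 → |·| = √(25²+1482²) = √2196949 ≈ 1482.2, ∠ = arctan(1482/25) ≈ 89.03°
pole (s+737): 737 + j1482 → |·| = √(737²+1482²) = √2739493 ≈ 1655.1, ∠ = arctan(1482/737) ≈ 63.56°
∠G = 166.48° − 152.59° = 13.89°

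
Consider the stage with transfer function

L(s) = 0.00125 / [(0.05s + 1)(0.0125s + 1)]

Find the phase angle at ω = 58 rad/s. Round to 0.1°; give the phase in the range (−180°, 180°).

At ω = 58 rad/s:
pole (1 + j58·0.05) = 1 + j2.9 → |·| ≈ 3.0676, ∠ ≈ 70.97°
pole (1 + j58·0.0125) = 1 + j0.725 → |·| ≈ 1.2352, ∠ ≈ 35.94°
∠L = (0°) − (70.97° + 35.94°) = -106.91°

-106.9°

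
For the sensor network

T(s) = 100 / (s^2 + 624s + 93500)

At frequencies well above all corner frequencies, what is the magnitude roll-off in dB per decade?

-40 dB/decade

Each pole contributes −20 dB/decade at high frequency; each zero contributes +20 dB/decade.
Net: 0 zero(s) − 2 pole(s) → -40 dB/decade.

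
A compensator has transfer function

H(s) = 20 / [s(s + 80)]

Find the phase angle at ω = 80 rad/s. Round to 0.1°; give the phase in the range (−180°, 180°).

At s = jω = j80:
pole (s+80): 80 + j80 → |·| = √(80²+80²) = √12800 ≈ 113.14, ∠ = arctan(80/80) ≈ 45.00°
pole at origin: |s| = 80, ∠ = 90.00° (in denominator)
∠H = 0.00° − 135.00° = -135.00°

-135.0°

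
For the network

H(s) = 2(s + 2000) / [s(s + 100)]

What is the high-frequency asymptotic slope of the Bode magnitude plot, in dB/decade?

Each pole contributes −20 dB/decade at high frequency; each zero contributes +20 dB/decade.
Net: 1 zero(s) − 2 pole(s) → -20 dB/decade.

-20 dB/decade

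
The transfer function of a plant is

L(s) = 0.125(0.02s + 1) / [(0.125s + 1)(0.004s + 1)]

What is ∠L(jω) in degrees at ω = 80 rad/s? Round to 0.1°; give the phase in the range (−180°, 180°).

-44.0°

At ω = 80 rad/s:
zero (1 + j80·0.02) = 1 + j1.6 → |·| ≈ 1.8868, ∠ ≈ 57.99°
pole (1 + j80·0.125) = 1 + j10 → |·| ≈ 10.05, ∠ ≈ 84.29°
pole (1 + j80·0.004) = 1 + j0.32 → |·| ≈ 1.05, ∠ ≈ 17.74°
∠L = (57.99°) − (84.29° + 17.74°) = -44.04°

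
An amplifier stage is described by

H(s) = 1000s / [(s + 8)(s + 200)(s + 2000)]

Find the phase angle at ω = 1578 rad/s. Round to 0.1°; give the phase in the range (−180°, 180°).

-120.8°

At s = jω = j1578:
zero at origin: s = j1578 → |·| = 1578, ∠ = 90.00°
pole (s+8): 8 + j1578 → |·| = √(8²+1578²) = √2490148 ≈ 1578, ∠ = arctan(1578/8) ≈ 89.71°
pole (s+200): 200 + j1578 → |·| = √(200²+1578²) = √2530084 ≈ 1590.6, ∠ = arctan(1578/200) ≈ 82.78°
pole (s+2000): 2000 + j1578 → |·| = √(2000²+1578²) = √6490084 ≈ 2547.6, ∠ = arctan(1578/2000) ≈ 38.27°
∠H = 90.00° − 210.76° = -120.76°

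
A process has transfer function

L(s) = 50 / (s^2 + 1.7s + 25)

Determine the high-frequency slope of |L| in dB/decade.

Each pole contributes −20 dB/decade at high frequency; each zero contributes +20 dB/decade.
Net: 0 zero(s) − 2 pole(s) → -40 dB/decade.

-40 dB/decade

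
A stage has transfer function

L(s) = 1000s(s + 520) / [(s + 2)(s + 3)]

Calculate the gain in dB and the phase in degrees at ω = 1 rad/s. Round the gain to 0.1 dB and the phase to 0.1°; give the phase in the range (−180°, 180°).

At s = jω = j1:
zero (s+520): 520 + j1 → |·| = √(520²+1²) = √270401 ≈ 520, ∠ = arctan(1/520) ≈ 0.11°
zero at origin: s = j1 → |·| = 1, ∠ = 90.00°
pole (s+2): 2 + j1 → |·| = √(2²+1²) = √5 ≈ 2.2361, ∠ = arctan(1/2) ≈ 26.57°
pole (s+3): 3 + j1 → |·| = √(3²+1²) = √10 ≈ 3.1623, ∠ = arctan(1/3) ≈ 18.43°
|L| = 1000 · 520 / 7.0712 ≈ 73538
Gain = 20 log₁₀(73538) ≈ 97.33 dB
∠L = 90.11° − 45.00° = 45.11°

97.3 dB, 45.1°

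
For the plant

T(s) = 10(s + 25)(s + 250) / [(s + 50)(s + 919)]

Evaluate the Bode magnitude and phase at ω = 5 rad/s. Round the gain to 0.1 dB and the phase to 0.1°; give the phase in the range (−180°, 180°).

At s = jω = j5:
zero (s+25): 25 + j5 → |·| = √(25²+5²) = √650 ≈ 25.495, ∠ = arctan(5/25) ≈ 11.31°
zero (s+250): 250 + j5 → |·| = √(250²+5²) = √62525 ≈ 250.05, ∠ = arctan(5/250) ≈ 1.15°
pole (s+50): 50 + j5 → |·| = √(50²+5²) = √2525 ≈ 50.249, ∠ = arctan(5/50) ≈ 5.71°
pole (s+919): 919 + j5 → |·| = √(919²+5²) = √844586 ≈ 919.01, ∠ = arctan(5/919) ≈ 0.31°
|T| = 10 · 6375 / 46179 ≈ 1.3805
Gain = 20 log₁₀(1.3805) ≈ 2.80 dB
∠T = 12.46° − 6.02° = 6.44°

2.8 dB, 6.4°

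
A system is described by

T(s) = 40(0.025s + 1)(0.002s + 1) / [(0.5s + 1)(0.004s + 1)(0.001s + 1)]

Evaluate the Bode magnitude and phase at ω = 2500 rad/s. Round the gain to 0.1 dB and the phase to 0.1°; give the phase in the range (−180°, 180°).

At ω = 2500 rad/s:
zero (1 + j2500·0.025) = 1 + j62.5 → |·| ≈ 62.508, ∠ ≈ 89.08°
zero (1 + j2500·0.002) = 1 + j5 → |·| ≈ 5.099, ∠ ≈ 78.69°
pole (1 + j2500·0.5) = 1 + j1250 → |·| ≈ 1250, ∠ ≈ 89.95°
pole (1 + j2500·0.004) = 1 + j10 → |·| ≈ 10.05, ∠ ≈ 84.29°
pole (1 + j2500·0.001) = 1 + j2.5 → |·| ≈ 2.6926, ∠ ≈ 68.20°
|T| = 40 · 62.508 · 5.099 / (1250 · 10.05 · 2.6926) ≈ 0.37691
Gain = 20 log₁₀(0.37691) ≈ -8.48 dB
∠T = (89.08° + 78.69°) − (89.95° + 84.29° + 68.20°) = -74.67°

-8.5 dB, -74.7°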